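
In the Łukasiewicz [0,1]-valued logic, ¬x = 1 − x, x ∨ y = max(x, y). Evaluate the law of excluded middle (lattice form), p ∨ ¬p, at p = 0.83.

¬p = 1 − 0.83 = 0.17
p ∨ ¬p = max(0.83, 0.17) = 0.83
(The value 0.83 < 1 shows this instance is not satisfied; not a Ł∞-tautology — its value is max(a, 1−a).)

0.83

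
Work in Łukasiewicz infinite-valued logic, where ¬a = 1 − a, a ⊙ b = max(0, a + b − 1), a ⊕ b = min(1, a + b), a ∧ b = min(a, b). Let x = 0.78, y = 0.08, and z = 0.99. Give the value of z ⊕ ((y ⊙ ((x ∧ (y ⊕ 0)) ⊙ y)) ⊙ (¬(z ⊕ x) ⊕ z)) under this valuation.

0.99

y ⊕ 0 = min(1, 0.08 + 0.00) = min(1, 0.08) = 0.08
x ∧ (y ⊕ 0) = min(0.78, 0.08) = 0.08
(x ∧ (y ⊕ 0)) ⊙ y = max(0, 0.08 + 0.08 − 1) = max(0, -0.84) = 0.00
y ⊙ ((x ∧ (y ⊕ 0)) ⊙ y) = max(0, 0.08 + 0.00 − 1) = max(0, -0.92) = 0.00
z ⊕ x = min(1, 0.99 + 0.78) = min(1, 1.77) = 1.00
¬(z ⊕ x) = 1 − 1.00 = 0.00
¬(z ⊕ x) ⊕ z = min(1, 0.00 + 0.99) = min(1, 0.99) = 0.99
(y ⊙ ((x ∧ (y ⊕ 0)) ⊙ y)) ⊙ (¬(z ⊕ x) ⊕ z) = max(0, 0.00 + 0.99 − 1) = max(0, -0.01) = 0.00
z ⊕ ((y ⊙ ((x ∧ (y ⊕ 0)) ⊙ y)) ⊙ (¬(z ⊕ x) ⊕ z)) = min(1, 0.99 + 0.00) = min(1, 0.99) = 0.99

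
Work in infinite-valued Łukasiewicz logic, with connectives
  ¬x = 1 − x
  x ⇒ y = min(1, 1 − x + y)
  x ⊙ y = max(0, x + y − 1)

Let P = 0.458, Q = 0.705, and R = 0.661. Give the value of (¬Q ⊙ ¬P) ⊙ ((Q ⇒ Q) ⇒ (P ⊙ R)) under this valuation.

¬Q = 1 − 0.705 = 0.295
¬P = 1 − 0.458 = 0.542
¬Q ⊙ ¬P = max(0, 0.295 + 0.542 − 1) = max(0, -0.163) = 0.000
Q ⇒ Q = min(1, 1 − 0.705 + 0.705) = min(1, 1.000) = 1.000
P ⊙ R = max(0, 0.458 + 0.661 − 1) = max(0, 0.119) = 0.119
(Q ⇒ Q) ⇒ (P ⊙ R) = min(1, 1 − 1.000 + 0.119) = min(1, 0.119) = 0.119
(¬Q ⊙ ¬P) ⊙ ((Q ⇒ Q) ⇒ (P ⊙ R)) = max(0, 0.000 + 0.119 − 1) = max(0, -0.881) = 0.000

0.000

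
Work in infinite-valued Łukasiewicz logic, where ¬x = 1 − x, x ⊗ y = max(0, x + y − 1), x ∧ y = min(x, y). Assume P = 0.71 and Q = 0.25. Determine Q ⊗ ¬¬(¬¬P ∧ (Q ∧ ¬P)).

0.00

¬P = 1 − 0.71 = 0.29
¬¬P = 1 − 0.29 = 0.71
Q ∧ ¬P = min(0.25, 0.29) = 0.25
¬¬P ∧ (Q ∧ ¬P) = min(0.71, 0.25) = 0.25
¬(¬¬P ∧ (Q ∧ ¬P)) = 1 − 0.25 = 0.75
¬¬(¬¬P ∧ (Q ∧ ¬P)) = 1 − 0.75 = 0.25
Q ⊗ ¬¬(¬¬P ∧ (Q ∧ ¬P)) = max(0, 0.25 + 0.25 − 1) = max(0, -0.50) = 0.00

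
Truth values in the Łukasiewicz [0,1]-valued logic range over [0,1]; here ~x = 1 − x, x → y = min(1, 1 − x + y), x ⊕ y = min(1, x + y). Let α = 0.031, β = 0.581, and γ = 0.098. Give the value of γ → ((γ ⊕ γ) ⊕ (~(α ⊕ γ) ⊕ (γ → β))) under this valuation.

1.000

γ ⊕ γ = min(1, 0.098 + 0.098) = min(1, 0.196) = 0.196
α ⊕ γ = min(1, 0.031 + 0.098) = min(1, 0.129) = 0.129
~(α ⊕ γ) = 1 − 0.129 = 0.871
γ → β = min(1, 1 − 0.098 + 0.581) = min(1, 1.483) = 1.000
~(α ⊕ γ) ⊕ (γ → β) = min(1, 0.871 + 1.000) = min(1, 1.871) = 1.000
(γ ⊕ γ) ⊕ (~(α ⊕ γ) ⊕ (γ → β)) = min(1, 0.196 + 1.000) = min(1, 1.196) = 1.000
γ → ((γ ⊕ γ) ⊕ (~(α ⊕ γ) ⊕ (γ → β))) = min(1, 1 − 0.098 + 1.000) = min(1, 1.902) = 1.000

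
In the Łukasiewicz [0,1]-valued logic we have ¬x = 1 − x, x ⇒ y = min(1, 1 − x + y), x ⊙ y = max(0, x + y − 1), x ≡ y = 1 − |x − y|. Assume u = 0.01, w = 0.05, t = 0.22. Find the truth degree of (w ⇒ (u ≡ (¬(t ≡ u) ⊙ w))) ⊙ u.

0.01

t ≡ u = 1 − |0.22 − 0.01| = 1 − 0.21 = 0.79
¬(t ≡ u) = 1 − 0.79 = 0.21
¬(t ≡ u) ⊙ w = max(0, 0.21 + 0.05 − 1) = max(0, -0.74) = 0.00
u ≡ (¬(t ≡ u) ⊙ w) = 1 − |0.01 − 0.00| = 1 − 0.01 = 0.99
w ⇒ (u ≡ (¬(t ≡ u) ⊙ w)) = min(1, 1 − 0.05 + 0.99) = min(1, 1.94) = 1.00
(w ⇒ (u ≡ (¬(t ≡ u) ⊙ w))) ⊙ u = max(0, 1.00 + 0.01 − 1) = max(0, 0.01) = 0.01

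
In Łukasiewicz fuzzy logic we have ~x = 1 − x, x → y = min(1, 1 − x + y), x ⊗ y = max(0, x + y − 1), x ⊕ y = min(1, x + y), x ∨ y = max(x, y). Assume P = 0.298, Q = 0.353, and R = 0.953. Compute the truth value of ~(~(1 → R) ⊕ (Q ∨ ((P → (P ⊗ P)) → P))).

0.357

1 → R = min(1, 1 − 1.000 + 0.953) = min(1, 0.953) = 0.953
~(1 → R) = 1 − 0.953 = 0.047
P ⊗ P = max(0, 0.298 + 0.298 − 1) = max(0, -0.404) = 0.000
P → (P ⊗ P) = min(1, 1 − 0.298 + 0.000) = min(1, 0.702) = 0.702
(P → (P ⊗ P)) → P = min(1, 1 − 0.702 + 0.298) = min(1, 0.596) = 0.596
Q ∨ ((P → (P ⊗ P)) → P) = max(0.353, 0.596) = 0.596
~(1 → R) ⊕ (Q ∨ ((P → (P ⊗ P)) → P)) = min(1, 0.047 + 0.596) = min(1, 0.643) = 0.643
~(~(1 → R) ⊕ (Q ∨ ((P → (P ⊗ P)) → P))) = 1 − 0.643 = 0.357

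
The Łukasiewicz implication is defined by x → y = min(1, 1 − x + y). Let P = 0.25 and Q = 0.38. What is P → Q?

1.00

P → Q = min(1, 1 − 0.25 + 0.38) = min(1, 1.13) = 1.00
For comparison, the Gödel implication (1 if x ≤ y else y) would give 1.00.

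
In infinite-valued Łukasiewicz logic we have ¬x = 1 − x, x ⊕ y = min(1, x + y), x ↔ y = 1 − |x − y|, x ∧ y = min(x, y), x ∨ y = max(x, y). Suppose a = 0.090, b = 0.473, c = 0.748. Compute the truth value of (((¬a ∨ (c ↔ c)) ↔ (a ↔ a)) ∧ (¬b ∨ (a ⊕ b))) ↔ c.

¬a = 1 − 0.090 = 0.910
c ↔ c = 1 − |0.748 − 0.748| = 1 − 0.000 = 1.000
¬a ∨ (c ↔ c) = max(0.910, 1.000) = 1.000
a ↔ a = 1 − |0.090 − 0.090| = 1 − 0.000 = 1.000
(¬a ∨ (c ↔ c)) ↔ (a ↔ a) = 1 − |1.000 − 1.000| = 1 − 0.000 = 1.000
¬b = 1 − 0.473 = 0.527
a ⊕ b = min(1, 0.090 + 0.473) = min(1, 0.563) = 0.563
¬b ∨ (a ⊕ b) = max(0.527, 0.563) = 0.563
((¬a ∨ (c ↔ c)) ↔ (a ↔ a)) ∧ (¬b ∨ (a ⊕ b)) = min(1.000, 0.563) = 0.563
(((¬a ∨ (c ↔ c)) ↔ (a ↔ a)) ∧ (¬b ∨ (a ⊕ b))) ↔ c = 1 − |0.563 − 0.748| = 1 − 0.185 = 0.815

0.815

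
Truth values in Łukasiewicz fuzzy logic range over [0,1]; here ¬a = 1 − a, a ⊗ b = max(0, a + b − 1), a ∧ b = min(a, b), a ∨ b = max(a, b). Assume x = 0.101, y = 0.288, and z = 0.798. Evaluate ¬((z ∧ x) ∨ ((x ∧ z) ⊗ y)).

z ∧ x = min(0.798, 0.101) = 0.101
x ∧ z = min(0.101, 0.798) = 0.101
(x ∧ z) ⊗ y = max(0, 0.101 + 0.288 − 1) = max(0, -0.611) = 0.000
(z ∧ x) ∨ ((x ∧ z) ⊗ y) = max(0.101, 0.000) = 0.101
¬((z ∧ x) ∨ ((x ∧ z) ⊗ y)) = 1 − 0.101 = 0.899

0.899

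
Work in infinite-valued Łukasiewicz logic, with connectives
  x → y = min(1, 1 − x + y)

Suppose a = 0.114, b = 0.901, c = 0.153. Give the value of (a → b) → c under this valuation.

a → b = min(1, 1 − 0.114 + 0.901) = min(1, 1.787) = 1.000
(a → b) → c = min(1, 1 − 1.000 + 0.153) = min(1, 0.153) = 0.153

0.153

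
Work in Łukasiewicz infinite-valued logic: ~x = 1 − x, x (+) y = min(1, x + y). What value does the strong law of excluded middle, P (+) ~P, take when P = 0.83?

~P = 1 − 0.83 = 0.17
P (+) ~P = min(1, 0.83 + 0.17) = min(1, 1.00) = 1.00
(As expected: always 1 in Ł∞ since a ⊕ (1−a) = 1.)

1.00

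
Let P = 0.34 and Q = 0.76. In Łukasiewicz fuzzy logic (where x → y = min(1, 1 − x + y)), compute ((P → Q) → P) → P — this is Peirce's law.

1.00

P → Q = min(1, 1 − 0.34 + 0.76) = min(1, 1.42) = 1.00
(P → Q) → P = min(1, 1 − 1.00 + 0.34) = min(1, 0.34) = 0.34
((P → Q) → P) → P = min(1, 1 − 0.34 + 0.34) = min(1, 1.00) = 1.00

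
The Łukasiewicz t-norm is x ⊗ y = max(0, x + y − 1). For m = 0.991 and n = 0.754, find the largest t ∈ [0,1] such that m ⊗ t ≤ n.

The residuum of the Łukasiewicz t-norm gives the supremum: min(1, 1 − 0.991 + 0.754).
1 − 0.991 + 0.754 = 0.763, so t = min(1, 0.763) = 0.763.
Check: 0.991 ⊗ 0.763 = max(0, 0.754) = 0.754 ≤ 0.754.

0.763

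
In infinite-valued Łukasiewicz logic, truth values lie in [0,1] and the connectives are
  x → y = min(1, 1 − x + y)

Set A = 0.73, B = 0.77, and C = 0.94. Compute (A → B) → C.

A → B = min(1, 1 − 0.73 + 0.77) = min(1, 1.04) = 1.00
(A → B) → C = min(1, 1 − 1.00 + 0.94) = min(1, 0.94) = 0.94

0.94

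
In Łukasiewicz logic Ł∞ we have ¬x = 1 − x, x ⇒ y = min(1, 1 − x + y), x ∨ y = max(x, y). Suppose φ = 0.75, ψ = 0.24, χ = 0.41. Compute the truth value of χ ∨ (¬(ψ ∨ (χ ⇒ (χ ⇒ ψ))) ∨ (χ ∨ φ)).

χ ⇒ ψ = min(1, 1 − 0.41 + 0.24) = min(1, 0.83) = 0.83
χ ⇒ (χ ⇒ ψ) = min(1, 1 − 0.41 + 0.83) = min(1, 1.42) = 1.00
ψ ∨ (χ ⇒ (χ ⇒ ψ)) = max(0.24, 1.00) = 1.00
¬(ψ ∨ (χ ⇒ (χ ⇒ ψ))) = 1 − 1.00 = 0.00
χ ∨ φ = max(0.41, 0.75) = 0.75
¬(ψ ∨ (χ ⇒ (χ ⇒ ψ))) ∨ (χ ∨ φ) = max(0.00, 0.75) = 0.75
χ ∨ (¬(ψ ∨ (χ ⇒ (χ ⇒ ψ))) ∨ (χ ∨ φ)) = max(0.41, 0.75) = 0.75

0.75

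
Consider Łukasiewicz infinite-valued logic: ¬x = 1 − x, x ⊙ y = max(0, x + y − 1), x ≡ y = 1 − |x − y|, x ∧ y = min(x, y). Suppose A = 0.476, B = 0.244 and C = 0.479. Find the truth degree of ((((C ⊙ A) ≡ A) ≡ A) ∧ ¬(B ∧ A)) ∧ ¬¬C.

0.479

C ⊙ A = max(0, 0.479 + 0.476 − 1) = max(0, -0.045) = 0.000
(C ⊙ A) ≡ A = 1 − |0.000 − 0.476| = 1 − 0.476 = 0.524
((C ⊙ A) ≡ A) ≡ A = 1 − |0.524 − 0.476| = 1 − 0.048 = 0.952
B ∧ A = min(0.244, 0.476) = 0.244
¬(B ∧ A) = 1 − 0.244 = 0.756
(((C ⊙ A) ≡ A) ≡ A) ∧ ¬(B ∧ A) = min(0.952, 0.756) = 0.756
¬C = 1 − 0.479 = 0.521
¬¬C = 1 − 0.521 = 0.479
((((C ⊙ A) ≡ A) ≡ A) ∧ ¬(B ∧ A)) ∧ ¬¬C = min(0.756, 0.479) = 0.479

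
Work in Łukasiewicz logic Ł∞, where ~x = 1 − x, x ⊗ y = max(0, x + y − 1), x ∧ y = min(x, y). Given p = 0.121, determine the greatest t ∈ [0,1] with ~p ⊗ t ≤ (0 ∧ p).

0.121

~p = 1 − 0.121 = 0.879
So the left factor is ~p = 0.879.
0 ∧ p = min(0.000, 0.121) = 0.000
So the right-hand bound is 0 ∧ p = 0.000.
The residuum of the Łukasiewicz t-norm gives the supremum: min(1, 1 − 0.879 + 0.000).
1 − 0.879 + 0.000 = 0.121, so t = min(1, 0.121) = 0.121.
Check: 0.879 ⊗ 0.121 = max(0, 0.000) = 0.000 ≤ 0.000.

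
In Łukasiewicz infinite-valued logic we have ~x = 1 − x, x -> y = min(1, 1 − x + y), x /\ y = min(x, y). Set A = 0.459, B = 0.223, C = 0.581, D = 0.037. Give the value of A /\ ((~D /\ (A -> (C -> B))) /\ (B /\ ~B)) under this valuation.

0.223

~D = 1 − 0.037 = 0.963
C -> B = min(1, 1 − 0.581 + 0.223) = min(1, 0.642) = 0.642
A -> (C -> B) = min(1, 1 − 0.459 + 0.642) = min(1, 1.183) = 1.000
~D /\ (A -> (C -> B)) = min(0.963, 1.000) = 0.963
~B = 1 − 0.223 = 0.777
B /\ ~B = min(0.223, 0.777) = 0.223
(~D /\ (A -> (C -> B))) /\ (B /\ ~B) = min(0.963, 0.223) = 0.223
A /\ ((~D /\ (A -> (C -> B))) /\ (B /\ ~B)) = min(0.459, 0.223) = 0.223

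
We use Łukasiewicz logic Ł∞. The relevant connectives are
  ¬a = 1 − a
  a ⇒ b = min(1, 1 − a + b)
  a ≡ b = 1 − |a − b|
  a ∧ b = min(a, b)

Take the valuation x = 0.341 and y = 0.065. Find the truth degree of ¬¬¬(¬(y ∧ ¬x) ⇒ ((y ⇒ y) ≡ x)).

0.594

¬x = 1 − 0.341 = 0.659
y ∧ ¬x = min(0.065, 0.659) = 0.065
¬(y ∧ ¬x) = 1 − 0.065 = 0.935
y ⇒ y = min(1, 1 − 0.065 + 0.065) = min(1, 1.000) = 1.000
(y ⇒ y) ≡ x = 1 − |1.000 − 0.341| = 1 − 0.659 = 0.341
¬(y ∧ ¬x) ⇒ ((y ⇒ y) ≡ x) = min(1, 1 − 0.935 + 0.341) = min(1, 0.406) = 0.406
¬(¬(y ∧ ¬x) ⇒ ((y ⇒ y) ≡ x)) = 1 − 0.406 = 0.594
¬¬(¬(y ∧ ¬x) ⇒ ((y ⇒ y) ≡ x)) = 1 − 0.594 = 0.406
¬¬¬(¬(y ∧ ¬x) ⇒ ((y ⇒ y) ≡ x)) = 1 − 0.406 = 0.594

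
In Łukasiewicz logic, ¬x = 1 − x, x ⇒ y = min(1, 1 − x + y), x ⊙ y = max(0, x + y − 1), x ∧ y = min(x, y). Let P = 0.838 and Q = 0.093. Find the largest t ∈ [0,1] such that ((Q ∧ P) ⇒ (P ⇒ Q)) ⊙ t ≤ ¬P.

Q ∧ P = min(0.093, 0.838) = 0.093
P ⇒ Q = min(1, 1 − 0.838 + 0.093) = min(1, 0.255) = 0.255
(Q ∧ P) ⇒ (P ⇒ Q) = min(1, 1 − 0.093 + 0.255) = min(1, 1.162) = 1.000
So the left factor is (Q ∧ P) ⇒ (P ⇒ Q) = 1.000.
¬P = 1 − 0.838 = 0.162
So the right-hand bound is ¬P = 0.162.
The residuum of the Łukasiewicz t-norm gives the supremum: min(1, 1 − 1.000 + 0.162).
1 − 1.000 + 0.162 = 0.162, so t = min(1, 0.162) = 0.162.
Check: 1.000 ⊙ 0.162 = max(0, 0.162) = 0.162 ≤ 0.162.

0.162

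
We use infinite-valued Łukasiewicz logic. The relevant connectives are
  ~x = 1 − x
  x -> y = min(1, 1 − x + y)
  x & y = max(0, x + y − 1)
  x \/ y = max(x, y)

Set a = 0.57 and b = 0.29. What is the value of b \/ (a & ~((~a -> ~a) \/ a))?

0.29

~a = 1 − 0.57 = 0.43
~a -> ~a = min(1, 1 − 0.43 + 0.43) = min(1, 1.00) = 1.00
(~a -> ~a) \/ a = max(1.00, 0.57) = 1.00
~((~a -> ~a) \/ a) = 1 − 1.00 = 0.00
a & ~((~a -> ~a) \/ a) = max(0, 0.57 + 0.00 − 1) = max(0, -0.43) = 0.00
b \/ (a & ~((~a -> ~a) \/ a)) = max(0.29, 0.00) = 0.29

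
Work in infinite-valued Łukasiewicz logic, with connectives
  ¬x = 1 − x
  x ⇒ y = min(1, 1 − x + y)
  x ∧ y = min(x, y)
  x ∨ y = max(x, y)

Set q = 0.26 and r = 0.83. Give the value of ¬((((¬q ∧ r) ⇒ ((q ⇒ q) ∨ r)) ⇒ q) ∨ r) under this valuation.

0.17

¬q = 1 − 0.26 = 0.74
¬q ∧ r = min(0.74, 0.83) = 0.74
q ⇒ q = min(1, 1 − 0.26 + 0.26) = min(1, 1.00) = 1.00
(q ⇒ q) ∨ r = max(1.00, 0.83) = 1.00
(¬q ∧ r) ⇒ ((q ⇒ q) ∨ r) = min(1, 1 − 0.74 + 1.00) = min(1, 1.26) = 1.00
((¬q ∧ r) ⇒ ((q ⇒ q) ∨ r)) ⇒ q = min(1, 1 − 1.00 + 0.26) = min(1, 0.26) = 0.26
(((¬q ∧ r) ⇒ ((q ⇒ q) ∨ r)) ⇒ q) ∨ r = max(0.26, 0.83) = 0.83
¬((((¬q ∧ r) ⇒ ((q ⇒ q) ∨ r)) ⇒ q) ∨ r) = 1 − 0.83 = 0.17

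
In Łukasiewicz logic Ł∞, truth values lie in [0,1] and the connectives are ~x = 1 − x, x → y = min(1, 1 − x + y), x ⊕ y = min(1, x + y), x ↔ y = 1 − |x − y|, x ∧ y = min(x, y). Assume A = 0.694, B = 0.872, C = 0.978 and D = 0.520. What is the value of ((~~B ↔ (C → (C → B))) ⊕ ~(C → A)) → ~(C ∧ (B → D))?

0.352

~B = 1 − 0.872 = 0.128
~~B = 1 − 0.128 = 0.872
C → B = min(1, 1 − 0.978 + 0.872) = min(1, 0.894) = 0.894
C → (C → B) = min(1, 1 − 0.978 + 0.894) = min(1, 0.916) = 0.916
~~B ↔ (C → (C → B)) = 1 − |0.872 − 0.916| = 1 − 0.044 = 0.956
C → A = min(1, 1 − 0.978 + 0.694) = min(1, 0.716) = 0.716
~(C → A) = 1 − 0.716 = 0.284
(~~B ↔ (C → (C → B))) ⊕ ~(C → A) = min(1, 0.956 + 0.284) = min(1, 1.240) = 1.000
B → D = min(1, 1 − 0.872 + 0.520) = min(1, 0.648) = 0.648
C ∧ (B → D) = min(0.978, 0.648) = 0.648
~(C ∧ (B → D)) = 1 − 0.648 = 0.352
((~~B ↔ (C → (C → B))) ⊕ ~(C → A)) → ~(C ∧ (B → D)) = min(1, 1 − 1.000 + 0.352) = min(1, 0.352) = 0.352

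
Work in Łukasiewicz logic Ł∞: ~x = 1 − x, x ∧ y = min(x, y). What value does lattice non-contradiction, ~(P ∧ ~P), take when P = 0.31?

0.69

~P = 1 − 0.31 = 0.69
P ∧ ~P = min(0.31, 0.69) = 0.31
~(P ∧ ~P) = 1 − 0.31 = 0.69
(The value 0.69 < 1 shows this instance is not satisfied; not a Ł∞-tautology — its value is 1 − min(a, 1−a).)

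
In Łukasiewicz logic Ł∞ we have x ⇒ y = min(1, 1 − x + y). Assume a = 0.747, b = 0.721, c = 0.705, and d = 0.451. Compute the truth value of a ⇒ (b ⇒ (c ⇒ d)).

c ⇒ d = min(1, 1 − 0.705 + 0.451) = min(1, 0.746) = 0.746
b ⇒ (c ⇒ d) = min(1, 1 − 0.721 + 0.746) = min(1, 1.025) = 1.000
a ⇒ (b ⇒ (c ⇒ d)) = min(1, 1 − 0.747 + 1.000) = min(1, 1.253) = 1.000

1.000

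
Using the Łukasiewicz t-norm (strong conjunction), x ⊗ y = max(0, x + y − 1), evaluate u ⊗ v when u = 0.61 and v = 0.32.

0.00

u ⊗ v = max(0, 0.61 + 0.32 − 1) = max(0, -0.07) = 0.00
For comparison, the Gödel (minimum) t-norm min(x, y) would give 0.32.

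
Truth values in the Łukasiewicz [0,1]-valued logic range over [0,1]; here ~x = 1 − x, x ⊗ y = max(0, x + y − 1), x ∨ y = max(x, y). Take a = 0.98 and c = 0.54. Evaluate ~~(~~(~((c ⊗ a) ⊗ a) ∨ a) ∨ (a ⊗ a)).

c ⊗ a = max(0, 0.54 + 0.98 − 1) = max(0, 0.52) = 0.52
(c ⊗ a) ⊗ a = max(0, 0.52 + 0.98 − 1) = max(0, 0.50) = 0.50
~((c ⊗ a) ⊗ a) = 1 − 0.50 = 0.50
~((c ⊗ a) ⊗ a) ∨ a = max(0.50, 0.98) = 0.98
~(~((c ⊗ a) ⊗ a) ∨ a) = 1 − 0.98 = 0.02
~~(~((c ⊗ a) ⊗ a) ∨ a) = 1 − 0.02 = 0.98
a ⊗ a = max(0, 0.98 + 0.98 − 1) = max(0, 0.96) = 0.96
~~(~((c ⊗ a) ⊗ a) ∨ a) ∨ (a ⊗ a) = max(0.98, 0.96) = 0.98
~(~~(~((c ⊗ a) ⊗ a) ∨ a) ∨ (a ⊗ a)) = 1 − 0.98 = 0.02
~~(~~(~((c ⊗ a) ⊗ a) ∨ a) ∨ (a ⊗ a)) = 1 − 0.02 = 0.98

0.98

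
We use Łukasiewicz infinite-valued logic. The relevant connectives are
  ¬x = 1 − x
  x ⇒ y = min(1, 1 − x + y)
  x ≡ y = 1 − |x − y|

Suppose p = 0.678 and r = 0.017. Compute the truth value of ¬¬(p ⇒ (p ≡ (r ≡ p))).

r ≡ p = 1 − |0.017 − 0.678| = 1 − 0.661 = 0.339
p ≡ (r ≡ p) = 1 − |0.678 − 0.339| = 1 − 0.339 = 0.661
p ⇒ (p ≡ (r ≡ p)) = min(1, 1 − 0.678 + 0.661) = min(1, 0.983) = 0.983
¬(p ⇒ (p ≡ (r ≡ p))) = 1 − 0.983 = 0.017
¬¬(p ⇒ (p ≡ (r ≡ p))) = 1 − 0.017 = 0.983

0.983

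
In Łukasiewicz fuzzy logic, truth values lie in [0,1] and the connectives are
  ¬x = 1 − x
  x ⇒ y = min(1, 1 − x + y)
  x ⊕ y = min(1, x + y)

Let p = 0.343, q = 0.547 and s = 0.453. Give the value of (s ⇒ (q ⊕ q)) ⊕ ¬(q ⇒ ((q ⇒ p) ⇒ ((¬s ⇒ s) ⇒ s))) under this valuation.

q ⊕ q = min(1, 0.547 + 0.547) = min(1, 1.094) = 1.000
s ⇒ (q ⊕ q) = min(1, 1 − 0.453 + 1.000) = min(1, 1.547) = 1.000
q ⇒ p = min(1, 1 − 0.547 + 0.343) = min(1, 0.796) = 0.796
¬s = 1 − 0.453 = 0.547
¬s ⇒ s = min(1, 1 − 0.547 + 0.453) = min(1, 0.906) = 0.906
(¬s ⇒ s) ⇒ s = min(1, 1 − 0.906 + 0.453) = min(1, 0.547) = 0.547
(q ⇒ p) ⇒ ((¬s ⇒ s) ⇒ s) = min(1, 1 − 0.796 + 0.547) = min(1, 0.751) = 0.751
q ⇒ ((q ⇒ p) ⇒ ((¬s ⇒ s) ⇒ s)) = min(1, 1 − 0.547 + 0.751) = min(1, 1.204) = 1.000
¬(q ⇒ ((q ⇒ p) ⇒ ((¬s ⇒ s) ⇒ s))) = 1 − 1.000 = 0.000
(s ⇒ (q ⊕ q)) ⊕ ¬(q ⇒ ((q ⇒ p) ⇒ ((¬s ⇒ s) ⇒ s))) = min(1, 1.000 + 0.000) = min(1, 1.000) = 1.000

1.000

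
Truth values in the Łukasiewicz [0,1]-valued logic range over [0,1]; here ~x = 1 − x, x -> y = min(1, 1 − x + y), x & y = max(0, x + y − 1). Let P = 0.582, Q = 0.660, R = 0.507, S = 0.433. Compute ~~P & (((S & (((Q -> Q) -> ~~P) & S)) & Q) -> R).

0.582

~P = 1 − 0.582 = 0.418
~~P = 1 − 0.418 = 0.582
Q -> Q = min(1, 1 − 0.660 + 0.660) = min(1, 1.000) = 1.000
(Q -> Q) -> ~~P = min(1, 1 − 1.000 + 0.582) = min(1, 0.582) = 0.582
((Q -> Q) -> ~~P) & S = max(0, 0.582 + 0.433 − 1) = max(0, 0.015) = 0.015
S & (((Q -> Q) -> ~~P) & S) = max(0, 0.433 + 0.015 − 1) = max(0, -0.552) = 0.000
(S & (((Q -> Q) -> ~~P) & S)) & Q = max(0, 0.000 + 0.660 − 1) = max(0, -0.340) = 0.000
((S & (((Q -> Q) -> ~~P) & S)) & Q) -> R = min(1, 1 − 0.000 + 0.507) = min(1, 1.507) = 1.000
~~P & (((S & (((Q -> Q) -> ~~P) & S)) & Q) -> R) = max(0, 0.582 + 1.000 − 1) = max(0, 0.582) = 0.582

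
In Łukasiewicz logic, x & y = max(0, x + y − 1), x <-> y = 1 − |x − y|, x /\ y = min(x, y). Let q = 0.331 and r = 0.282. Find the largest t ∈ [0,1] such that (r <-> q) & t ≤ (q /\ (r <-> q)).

0.380

r <-> q = 1 − |0.282 − 0.331| = 1 − 0.049 = 0.951
So the left factor is r <-> q = 0.951.
q /\ (r <-> q) = min(0.331, 0.951) = 0.331
So the right-hand bound is q /\ (r <-> q) = 0.331.
The residuum of the Łukasiewicz t-norm gives the supremum: min(1, 1 − 0.951 + 0.331).
1 − 0.951 + 0.331 = 0.380, so t = min(1, 0.380) = 0.380.
Check: 0.951 & 0.380 = max(0, 0.331) = 0.331 ≤ 0.331.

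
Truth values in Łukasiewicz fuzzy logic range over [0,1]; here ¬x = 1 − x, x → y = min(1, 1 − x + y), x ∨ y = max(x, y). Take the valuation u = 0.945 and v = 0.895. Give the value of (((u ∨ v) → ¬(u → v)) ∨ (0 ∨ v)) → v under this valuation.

1.000

u ∨ v = max(0.945, 0.895) = 0.945
u → v = min(1, 1 − 0.945 + 0.895) = min(1, 0.950) = 0.950
¬(u → v) = 1 − 0.950 = 0.050
(u ∨ v) → ¬(u → v) = min(1, 1 − 0.945 + 0.050) = min(1, 0.105) = 0.105
0 ∨ v = max(0.000, 0.895) = 0.895
((u ∨ v) → ¬(u → v)) ∨ (0 ∨ v) = max(0.105, 0.895) = 0.895
(((u ∨ v) → ¬(u → v)) ∨ (0 ∨ v)) → v = min(1, 1 − 0.895 + 0.895) = min(1, 1.000) = 1.000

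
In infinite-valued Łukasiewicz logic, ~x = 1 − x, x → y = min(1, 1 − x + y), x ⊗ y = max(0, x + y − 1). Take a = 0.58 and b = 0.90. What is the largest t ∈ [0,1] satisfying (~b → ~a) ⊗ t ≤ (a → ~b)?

0.52

~b = 1 − 0.90 = 0.10
~a = 1 − 0.58 = 0.42
~b → ~a = min(1, 1 − 0.10 + 0.42) = min(1, 1.32) = 1.00
So the left factor is ~b → ~a = 1.00.
a → ~b = min(1, 1 − 0.58 + 0.10) = min(1, 0.52) = 0.52
So the right-hand bound is a → ~b = 0.52.
The residuum of the Łukasiewicz t-norm gives the supremum: min(1, 1 − 1.00 + 0.52).
1 − 1.00 + 0.52 = 0.52, so t = min(1, 0.52) = 0.52.
Check: 1.00 ⊗ 0.52 = max(0, 0.52) = 0.52 ≤ 0.52.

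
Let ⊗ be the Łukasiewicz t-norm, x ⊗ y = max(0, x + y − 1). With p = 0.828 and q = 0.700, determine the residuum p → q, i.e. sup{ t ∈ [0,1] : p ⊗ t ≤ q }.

0.872

The residuum of the Łukasiewicz t-norm gives the supremum: min(1, 1 − 0.828 + 0.700).
1 − 0.828 + 0.700 = 0.872, so t = min(1, 0.872) = 0.872.
Check: 0.828 ⊗ 0.872 = max(0, 0.700) = 0.700 ≤ 0.700.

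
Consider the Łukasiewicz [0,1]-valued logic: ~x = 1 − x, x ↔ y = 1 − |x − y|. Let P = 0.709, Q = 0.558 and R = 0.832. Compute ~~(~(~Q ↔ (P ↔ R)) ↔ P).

0.726

~Q = 1 − 0.558 = 0.442
P ↔ R = 1 − |0.709 − 0.832| = 1 − 0.123 = 0.877
~Q ↔ (P ↔ R) = 1 − |0.442 − 0.877| = 1 − 0.435 = 0.565
~(~Q ↔ (P ↔ R)) = 1 − 0.565 = 0.435
~(~Q ↔ (P ↔ R)) ↔ P = 1 − |0.435 − 0.709| = 1 − 0.274 = 0.726
~(~(~Q ↔ (P ↔ R)) ↔ P) = 1 − 0.726 = 0.274
~~(~(~Q ↔ (P ↔ R)) ↔ P) = 1 − 0.274 = 0.726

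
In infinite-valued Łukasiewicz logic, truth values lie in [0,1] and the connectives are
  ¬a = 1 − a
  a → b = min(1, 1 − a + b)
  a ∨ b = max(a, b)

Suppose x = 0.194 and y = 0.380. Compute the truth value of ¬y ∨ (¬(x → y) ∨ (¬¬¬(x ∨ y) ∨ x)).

¬y = 1 − 0.380 = 0.620
x → y = min(1, 1 − 0.194 + 0.380) = min(1, 1.186) = 1.000
¬(x → y) = 1 − 1.000 = 0.000
x ∨ y = max(0.194, 0.380) = 0.380
¬(x ∨ y) = 1 − 0.380 = 0.620
¬¬(x ∨ y) = 1 − 0.620 = 0.380
¬¬¬(x ∨ y) = 1 − 0.380 = 0.620
¬¬¬(x ∨ y) ∨ x = max(0.620, 0.194) = 0.620
¬(x → y) ∨ (¬¬¬(x ∨ y) ∨ x) = max(0.000, 0.620) = 0.620
¬y ∨ (¬(x → y) ∨ (¬¬¬(x ∨ y) ∨ x)) = max(0.620, 0.620) = 0.620

0.620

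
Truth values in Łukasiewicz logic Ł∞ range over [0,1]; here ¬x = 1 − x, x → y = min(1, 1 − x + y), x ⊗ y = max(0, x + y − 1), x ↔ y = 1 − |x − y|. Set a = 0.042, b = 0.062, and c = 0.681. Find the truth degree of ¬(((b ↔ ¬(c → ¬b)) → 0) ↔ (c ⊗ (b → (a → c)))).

¬b = 1 − 0.062 = 0.938
c → ¬b = min(1, 1 − 0.681 + 0.938) = min(1, 1.257) = 1.000
¬(c → ¬b) = 1 − 1.000 = 0.000
b ↔ ¬(c → ¬b) = 1 − |0.062 − 0.000| = 1 − 0.062 = 0.938
(b ↔ ¬(c → ¬b)) → 0 = min(1, 1 − 0.938 + 0.000) = min(1, 0.062) = 0.062
a → c = min(1, 1 − 0.042 + 0.681) = min(1, 1.639) = 1.000
b → (a → c) = min(1, 1 − 0.062 + 1.000) = min(1, 1.938) = 1.000
c ⊗ (b → (a → c)) = max(0, 0.681 + 1.000 − 1) = max(0, 0.681) = 0.681
((b ↔ ¬(c → ¬b)) → 0) ↔ (c ⊗ (b → (a → c))) = 1 − |0.062 − 0.681| = 1 − 0.619 = 0.381
¬(((b ↔ ¬(c → ¬b)) → 0) ↔ (c ⊗ (b → (a → c)))) = 1 − 0.381 = 0.619

0.619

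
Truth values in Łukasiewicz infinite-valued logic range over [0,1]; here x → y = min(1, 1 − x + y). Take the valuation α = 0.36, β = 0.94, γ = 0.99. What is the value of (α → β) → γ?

α → β = min(1, 1 − 0.36 + 0.94) = min(1, 1.58) = 1.00
(α → β) → γ = min(1, 1 − 1.00 + 0.99) = min(1, 0.99) = 0.99

0.99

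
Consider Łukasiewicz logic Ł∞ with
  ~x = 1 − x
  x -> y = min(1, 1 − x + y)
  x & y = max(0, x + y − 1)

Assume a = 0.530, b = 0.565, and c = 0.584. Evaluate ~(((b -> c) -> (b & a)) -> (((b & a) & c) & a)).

0.095

b -> c = min(1, 1 − 0.565 + 0.584) = min(1, 1.019) = 1.000
b & a = max(0, 0.565 + 0.530 − 1) = max(0, 0.095) = 0.095
(b -> c) -> (b & a) = min(1, 1 − 1.000 + 0.095) = min(1, 0.095) = 0.095
(b & a) & c = max(0, 0.095 + 0.584 − 1) = max(0, -0.321) = 0.000
((b & a) & c) & a = max(0, 0.000 + 0.530 − 1) = max(0, -0.470) = 0.000
((b -> c) -> (b & a)) -> (((b & a) & c) & a) = min(1, 1 − 0.095 + 0.000) = min(1, 0.905) = 0.905
~(((b -> c) -> (b & a)) -> (((b & a) & c) & a)) = 1 − 0.905 = 0.095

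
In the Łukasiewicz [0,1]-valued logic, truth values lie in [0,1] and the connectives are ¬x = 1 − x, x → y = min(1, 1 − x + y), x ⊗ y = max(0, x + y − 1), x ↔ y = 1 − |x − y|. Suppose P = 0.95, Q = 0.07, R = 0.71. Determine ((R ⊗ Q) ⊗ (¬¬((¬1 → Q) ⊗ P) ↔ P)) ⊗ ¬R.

R ⊗ Q = max(0, 0.71 + 0.07 − 1) = max(0, -0.22) = 0.00
¬1 = 1 − 1.00 = 0.00
¬1 → Q = min(1, 1 − 0.00 + 0.07) = min(1, 1.07) = 1.00
(¬1 → Q) ⊗ P = max(0, 1.00 + 0.95 − 1) = max(0, 0.95) = 0.95
¬((¬1 → Q) ⊗ P) = 1 − 0.95 = 0.05
¬¬((¬1 → Q) ⊗ P) = 1 − 0.05 = 0.95
¬¬((¬1 → Q) ⊗ P) ↔ P = 1 − |0.95 − 0.95| = 1 − 0.00 = 1.00
(R ⊗ Q) ⊗ (¬¬((¬1 → Q) ⊗ P) ↔ P) = max(0, 0.00 + 1.00 − 1) = max(0, 0.00) = 0.00
¬R = 1 − 0.71 = 0.29
((R ⊗ Q) ⊗ (¬¬((¬1 → Q) ⊗ P) ↔ P)) ⊗ ¬R = max(0, 0.00 + 0.29 − 1) = max(0, -0.71) = 0.00

0.00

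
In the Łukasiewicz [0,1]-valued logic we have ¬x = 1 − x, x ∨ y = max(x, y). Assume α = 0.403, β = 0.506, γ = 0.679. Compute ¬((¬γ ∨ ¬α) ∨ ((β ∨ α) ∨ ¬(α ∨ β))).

0.403

¬γ = 1 − 0.679 = 0.321
¬α = 1 − 0.403 = 0.597
¬γ ∨ ¬α = max(0.321, 0.597) = 0.597
β ∨ α = max(0.506, 0.403) = 0.506
α ∨ β = max(0.403, 0.506) = 0.506
¬(α ∨ β) = 1 − 0.506 = 0.494
(β ∨ α) ∨ ¬(α ∨ β) = max(0.506, 0.494) = 0.506
(¬γ ∨ ¬α) ∨ ((β ∨ α) ∨ ¬(α ∨ β)) = max(0.597, 0.506) = 0.597
¬((¬γ ∨ ¬α) ∨ ((β ∨ α) ∨ ¬(α ∨ β))) = 1 − 0.597 = 0.403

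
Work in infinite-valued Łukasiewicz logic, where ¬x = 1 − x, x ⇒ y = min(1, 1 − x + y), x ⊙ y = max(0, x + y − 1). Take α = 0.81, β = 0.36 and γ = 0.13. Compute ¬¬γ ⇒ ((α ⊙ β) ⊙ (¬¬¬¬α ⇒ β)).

¬γ = 1 − 0.13 = 0.87
¬¬γ = 1 − 0.87 = 0.13
α ⊙ β = max(0, 0.81 + 0.36 − 1) = max(0, 0.17) = 0.17
¬α = 1 − 0.81 = 0.19
¬¬α = 1 − 0.19 = 0.81
¬¬¬α = 1 − 0.81 = 0.19
¬¬¬¬α = 1 − 0.19 = 0.81
¬¬¬¬α ⇒ β = min(1, 1 − 0.81 + 0.36) = min(1, 0.55) = 0.55
(α ⊙ β) ⊙ (¬¬¬¬α ⇒ β) = max(0, 0.17 + 0.55 − 1) = max(0, -0.28) = 0.00
¬¬γ ⇒ ((α ⊙ β) ⊙ (¬¬¬¬α ⇒ β)) = min(1, 1 − 0.13 + 0.00) = min(1, 0.87) = 0.87

0.87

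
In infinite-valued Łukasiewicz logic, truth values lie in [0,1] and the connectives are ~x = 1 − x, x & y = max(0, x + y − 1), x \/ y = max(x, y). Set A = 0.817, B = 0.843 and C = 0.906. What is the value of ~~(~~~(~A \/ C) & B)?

~A = 1 − 0.817 = 0.183
~A \/ C = max(0.183, 0.906) = 0.906
~(~A \/ C) = 1 − 0.906 = 0.094
~~(~A \/ C) = 1 − 0.094 = 0.906
~~~(~A \/ C) = 1 − 0.906 = 0.094
~~~(~A \/ C) & B = max(0, 0.094 + 0.843 − 1) = max(0, -0.063) = 0.000
~(~~~(~A \/ C) & B) = 1 − 0.000 = 1.000
~~(~~~(~A \/ C) & B) = 1 − 1.000 = 0.000

0.000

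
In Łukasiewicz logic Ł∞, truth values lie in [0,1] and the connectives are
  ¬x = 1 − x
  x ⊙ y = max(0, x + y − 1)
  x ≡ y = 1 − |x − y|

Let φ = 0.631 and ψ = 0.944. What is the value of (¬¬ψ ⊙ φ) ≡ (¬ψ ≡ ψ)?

¬ψ = 1 − 0.944 = 0.056
¬¬ψ = 1 − 0.056 = 0.944
¬¬ψ ⊙ φ = max(0, 0.944 + 0.631 − 1) = max(0, 0.575) = 0.575
¬ψ ≡ ψ = 1 − |0.056 − 0.944| = 1 − 0.888 = 0.112
(¬¬ψ ⊙ φ) ≡ (¬ψ ≡ ψ) = 1 − |0.575 − 0.112| = 1 − 0.463 = 0.537

0.537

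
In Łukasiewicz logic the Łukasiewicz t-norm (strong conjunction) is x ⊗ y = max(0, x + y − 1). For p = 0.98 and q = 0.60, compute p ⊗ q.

0.58

p ⊗ q = max(0, 0.98 + 0.60 − 1) = max(0, 0.58) = 0.58
For comparison, the Gödel (minimum) t-norm min(x, y) would give 0.60.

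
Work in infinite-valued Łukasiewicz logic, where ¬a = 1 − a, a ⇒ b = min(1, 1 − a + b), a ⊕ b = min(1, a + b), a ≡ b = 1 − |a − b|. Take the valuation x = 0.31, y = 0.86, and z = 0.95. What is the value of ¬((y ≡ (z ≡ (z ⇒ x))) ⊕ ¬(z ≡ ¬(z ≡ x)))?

z ⇒ x = min(1, 1 − 0.95 + 0.31) = min(1, 0.36) = 0.36
z ≡ (z ⇒ x) = 1 − |0.95 − 0.36| = 1 − 0.59 = 0.41
y ≡ (z ≡ (z ⇒ x)) = 1 − |0.86 − 0.41| = 1 − 0.45 = 0.55
z ≡ x = 1 − |0.95 − 0.31| = 1 − 0.64 = 0.36
¬(z ≡ x) = 1 − 0.36 = 0.64
z ≡ ¬(z ≡ x) = 1 − |0.95 − 0.64| = 1 − 0.31 = 0.69
¬(z ≡ ¬(z ≡ x)) = 1 − 0.69 = 0.31
(y ≡ (z ≡ (z ⇒ x))) ⊕ ¬(z ≡ ¬(z ≡ x)) = min(1, 0.55 + 0.31) = min(1, 0.86) = 0.86
¬((y ≡ (z ≡ (z ⇒ x))) ⊕ ¬(z ≡ ¬(z ≡ x))) = 1 − 0.86 = 0.14

0.14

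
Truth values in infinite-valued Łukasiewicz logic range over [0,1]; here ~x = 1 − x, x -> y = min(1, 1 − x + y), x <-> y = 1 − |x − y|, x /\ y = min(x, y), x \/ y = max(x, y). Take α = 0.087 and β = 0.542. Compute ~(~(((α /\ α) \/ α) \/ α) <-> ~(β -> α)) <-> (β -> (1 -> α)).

0.913

α /\ α = min(0.087, 0.087) = 0.087
(α /\ α) \/ α = max(0.087, 0.087) = 0.087
((α /\ α) \/ α) \/ α = max(0.087, 0.087) = 0.087
~(((α /\ α) \/ α) \/ α) = 1 − 0.087 = 0.913
β -> α = min(1, 1 − 0.542 + 0.087) = min(1, 0.545) = 0.545
~(β -> α) = 1 − 0.545 = 0.455
~(((α /\ α) \/ α) \/ α) <-> ~(β -> α) = 1 − |0.913 − 0.455| = 1 − 0.458 = 0.542
~(~(((α /\ α) \/ α) \/ α) <-> ~(β -> α)) = 1 − 0.542 = 0.458
1 -> α = min(1, 1 − 1.000 + 0.087) = min(1, 0.087) = 0.087
β -> (1 -> α) = min(1, 1 − 0.542 + 0.087) = min(1, 0.545) = 0.545
~(~(((α /\ α) \/ α) \/ α) <-> ~(β -> α)) <-> (β -> (1 -> α)) = 1 − |0.458 − 0.545| = 1 − 0.087 = 0.913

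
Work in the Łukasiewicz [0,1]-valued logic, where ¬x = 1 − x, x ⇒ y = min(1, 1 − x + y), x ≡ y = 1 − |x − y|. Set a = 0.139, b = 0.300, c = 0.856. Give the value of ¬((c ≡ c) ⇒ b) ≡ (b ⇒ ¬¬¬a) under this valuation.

c ≡ c = 1 − |0.856 − 0.856| = 1 − 0.000 = 1.000
(c ≡ c) ⇒ b = min(1, 1 − 1.000 + 0.300) = min(1, 0.300) = 0.300
¬((c ≡ c) ⇒ b) = 1 − 0.300 = 0.700
¬a = 1 − 0.139 = 0.861
¬¬a = 1 − 0.861 = 0.139
¬¬¬a = 1 − 0.139 = 0.861
b ⇒ ¬¬¬a = min(1, 1 − 0.300 + 0.861) = min(1, 1.561) = 1.000
¬((c ≡ c) ⇒ b) ≡ (b ⇒ ¬¬¬a) = 1 − |0.700 − 1.000| = 1 − 0.300 = 0.700

0.700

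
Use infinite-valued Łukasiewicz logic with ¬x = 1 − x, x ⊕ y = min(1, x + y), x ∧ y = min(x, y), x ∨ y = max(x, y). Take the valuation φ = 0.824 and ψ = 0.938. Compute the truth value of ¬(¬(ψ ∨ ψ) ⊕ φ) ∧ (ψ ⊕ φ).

0.114

ψ ∨ ψ = max(0.938, 0.938) = 0.938
¬(ψ ∨ ψ) = 1 − 0.938 = 0.062
¬(ψ ∨ ψ) ⊕ φ = min(1, 0.062 + 0.824) = min(1, 0.886) = 0.886
¬(¬(ψ ∨ ψ) ⊕ φ) = 1 − 0.886 = 0.114
ψ ⊕ φ = min(1, 0.938 + 0.824) = min(1, 1.762) = 1.000
¬(¬(ψ ∨ ψ) ⊕ φ) ∧ (ψ ⊕ φ) = min(0.114, 1.000) = 0.114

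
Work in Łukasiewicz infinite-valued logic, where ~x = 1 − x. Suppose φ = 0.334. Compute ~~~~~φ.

~φ = 1 − 0.334 = 0.666
~~φ = 1 − 0.666 = 0.334
~~~φ = 1 − 0.334 = 0.666
~~~~φ = 1 − 0.666 = 0.334
~~~~~φ = 1 − 0.334 = 0.666

0.666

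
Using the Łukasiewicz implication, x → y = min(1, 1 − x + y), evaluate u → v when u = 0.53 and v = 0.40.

u → v = min(1, 1 − 0.53 + 0.40) = min(1, 0.87) = 0.87
For comparison, the Gödel implication (1 if x ≤ y else y) would give 0.40.

0.87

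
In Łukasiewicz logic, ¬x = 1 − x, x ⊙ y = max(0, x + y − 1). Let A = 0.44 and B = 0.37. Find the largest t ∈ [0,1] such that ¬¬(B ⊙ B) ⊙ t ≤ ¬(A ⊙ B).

B ⊙ B = max(0, 0.37 + 0.37 − 1) = max(0, -0.26) = 0.00
¬(B ⊙ B) = 1 − 0.00 = 1.00
¬¬(B ⊙ B) = 1 − 1.00 = 0.00
So the left factor is ¬¬(B ⊙ B) = 0.00.
A ⊙ B = max(0, 0.44 + 0.37 − 1) = max(0, -0.19) = 0.00
¬(A ⊙ B) = 1 − 0.00 = 1.00
So the right-hand bound is ¬(A ⊙ B) = 1.00.
The residuum of the Łukasiewicz t-norm gives the supremum: min(1, 1 − 0.00 + 1.00).
1 − 0.00 + 1.00 = 2.00, so t = min(1, 2.00) = 1.00.
Check: 0.00 ⊙ 1.00 = max(0, 0.00) = 0.00 ≤ 1.00.

1.00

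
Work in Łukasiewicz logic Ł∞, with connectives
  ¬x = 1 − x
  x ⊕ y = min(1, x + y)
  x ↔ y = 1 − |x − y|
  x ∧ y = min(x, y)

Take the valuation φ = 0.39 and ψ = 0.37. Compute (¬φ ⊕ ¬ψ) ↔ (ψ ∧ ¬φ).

¬φ = 1 − 0.39 = 0.61
¬ψ = 1 − 0.37 = 0.63
¬φ ⊕ ¬ψ = min(1, 0.61 + 0.63) = min(1, 1.24) = 1.00
ψ ∧ ¬φ = min(0.37, 0.61) = 0.37
(¬φ ⊕ ¬ψ) ↔ (ψ ∧ ¬φ) = 1 − |1.00 − 0.37| = 1 − 0.63 = 0.37

0.37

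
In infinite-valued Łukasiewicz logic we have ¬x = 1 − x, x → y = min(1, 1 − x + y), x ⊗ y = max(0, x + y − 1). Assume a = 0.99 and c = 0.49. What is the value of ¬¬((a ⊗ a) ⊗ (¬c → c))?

a ⊗ a = max(0, 0.99 + 0.99 − 1) = max(0, 0.98) = 0.98
¬c = 1 − 0.49 = 0.51
¬c → c = min(1, 1 − 0.51 + 0.49) = min(1, 0.98) = 0.98
(a ⊗ a) ⊗ (¬c → c) = max(0, 0.98 + 0.98 − 1) = max(0, 0.96) = 0.96
¬((a ⊗ a) ⊗ (¬c → c)) = 1 − 0.96 = 0.04
¬¬((a ⊗ a) ⊗ (¬c → c)) = 1 − 0.04 = 0.96

0.96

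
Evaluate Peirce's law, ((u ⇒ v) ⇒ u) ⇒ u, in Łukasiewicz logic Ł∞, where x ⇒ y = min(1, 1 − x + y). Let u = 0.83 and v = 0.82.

u ⇒ v = min(1, 1 − 0.83 + 0.82) = min(1, 0.99) = 0.99
(u ⇒ v) ⇒ u = min(1, 1 − 0.99 + 0.83) = min(1, 0.84) = 0.84
((u ⇒ v) ⇒ u) ⇒ u = min(1, 1 − 0.84 + 0.83) = min(1, 0.99) = 0.99
(The value 0.99 < 1 shows this instance is not satisfied; not a Ł∞-tautology in general.)

0.99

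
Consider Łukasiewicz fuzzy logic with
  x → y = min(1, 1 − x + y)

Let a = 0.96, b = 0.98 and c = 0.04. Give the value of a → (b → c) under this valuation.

0.10

b → c = min(1, 1 − 0.98 + 0.04) = min(1, 0.06) = 0.06
a → (b → c) = min(1, 1 − 0.96 + 0.06) = min(1, 0.10) = 0.10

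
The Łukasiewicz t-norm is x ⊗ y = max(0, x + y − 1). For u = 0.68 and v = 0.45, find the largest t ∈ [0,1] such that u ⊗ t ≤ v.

The residuum of the Łukasiewicz t-norm gives the supremum: min(1, 1 − 0.68 + 0.45).
1 − 0.68 + 0.45 = 0.77, so t = min(1, 0.77) = 0.77.
Check: 0.68 ⊗ 0.77 = max(0, 0.45) = 0.45 ≤ 0.45.

0.77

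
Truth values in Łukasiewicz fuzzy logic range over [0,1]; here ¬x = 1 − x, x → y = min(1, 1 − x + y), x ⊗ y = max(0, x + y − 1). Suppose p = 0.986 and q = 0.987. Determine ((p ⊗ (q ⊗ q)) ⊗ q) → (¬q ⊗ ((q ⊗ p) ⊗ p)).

q ⊗ q = max(0, 0.987 + 0.987 − 1) = max(0, 0.974) = 0.974
p ⊗ (q ⊗ q) = max(0, 0.986 + 0.974 − 1) = max(0, 0.960) = 0.960
(p ⊗ (q ⊗ q)) ⊗ q = max(0, 0.960 + 0.987 − 1) = max(0, 0.947) = 0.947
¬q = 1 − 0.987 = 0.013
q ⊗ p = max(0, 0.987 + 0.986 − 1) = max(0, 0.973) = 0.973
(q ⊗ p) ⊗ p = max(0, 0.973 + 0.986 − 1) = max(0, 0.959) = 0.959
¬q ⊗ ((q ⊗ p) ⊗ p) = max(0, 0.013 + 0.959 − 1) = max(0, -0.028) = 0.000
((p ⊗ (q ⊗ q)) ⊗ q) → (¬q ⊗ ((q ⊗ p) ⊗ p)) = min(1, 1 − 0.947 + 0.000) = min(1, 0.053) = 0.053

0.053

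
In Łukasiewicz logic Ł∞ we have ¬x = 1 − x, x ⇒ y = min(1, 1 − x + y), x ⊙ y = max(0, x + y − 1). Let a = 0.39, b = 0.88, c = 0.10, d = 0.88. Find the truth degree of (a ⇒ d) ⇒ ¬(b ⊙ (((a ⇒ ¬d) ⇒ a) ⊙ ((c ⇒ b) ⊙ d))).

0.58

a ⇒ d = min(1, 1 − 0.39 + 0.88) = min(1, 1.49) = 1.00
¬d = 1 − 0.88 = 0.12
a ⇒ ¬d = min(1, 1 − 0.39 + 0.12) = min(1, 0.73) = 0.73
(a ⇒ ¬d) ⇒ a = min(1, 1 − 0.73 + 0.39) = min(1, 0.66) = 0.66
c ⇒ b = min(1, 1 − 0.10 + 0.88) = min(1, 1.78) = 1.00
(c ⇒ b) ⊙ d = max(0, 1.00 + 0.88 − 1) = max(0, 0.88) = 0.88
((a ⇒ ¬d) ⇒ a) ⊙ ((c ⇒ b) ⊙ d) = max(0, 0.66 + 0.88 − 1) = max(0, 0.54) = 0.54
b ⊙ (((a ⇒ ¬d) ⇒ a) ⊙ ((c ⇒ b) ⊙ d)) = max(0, 0.88 + 0.54 − 1) = max(0, 0.42) = 0.42
¬(b ⊙ (((a ⇒ ¬d) ⇒ a) ⊙ ((c ⇒ b) ⊙ d))) = 1 − 0.42 = 0.58
(a ⇒ d) ⇒ ¬(b ⊙ (((a ⇒ ¬d) ⇒ a) ⊙ ((c ⇒ b) ⊙ d))) = min(1, 1 − 1.00 + 0.58) = min(1, 0.58) = 0.58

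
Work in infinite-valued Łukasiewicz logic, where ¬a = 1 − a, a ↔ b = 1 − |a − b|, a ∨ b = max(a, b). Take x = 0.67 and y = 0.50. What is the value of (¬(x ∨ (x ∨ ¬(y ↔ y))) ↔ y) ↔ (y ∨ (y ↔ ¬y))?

y ↔ y = 1 − |0.50 − 0.50| = 1 − 0.00 = 1.00
¬(y ↔ y) = 1 − 1.00 = 0.00
x ∨ ¬(y ↔ y) = max(0.67, 0.00) = 0.67
x ∨ (x ∨ ¬(y ↔ y)) = max(0.67, 0.67) = 0.67
¬(x ∨ (x ∨ ¬(y ↔ y))) = 1 − 0.67 = 0.33
¬(x ∨ (x ∨ ¬(y ↔ y))) ↔ y = 1 − |0.33 − 0.50| = 1 − 0.17 = 0.83
¬y = 1 − 0.50 = 0.50
y ↔ ¬y = 1 − |0.50 − 0.50| = 1 − 0.00 = 1.00
y ∨ (y ↔ ¬y) = max(0.50, 1.00) = 1.00
(¬(x ∨ (x ∨ ¬(y ↔ y))) ↔ y) ↔ (y ∨ (y ↔ ¬y)) = 1 − |0.83 − 1.00| = 1 − 0.17 = 0.83

0.83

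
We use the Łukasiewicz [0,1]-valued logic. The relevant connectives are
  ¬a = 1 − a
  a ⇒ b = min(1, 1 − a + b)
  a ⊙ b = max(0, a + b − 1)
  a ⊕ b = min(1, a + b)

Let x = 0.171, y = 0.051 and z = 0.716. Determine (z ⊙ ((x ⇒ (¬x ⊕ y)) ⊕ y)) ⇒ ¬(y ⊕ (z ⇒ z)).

¬x = 1 − 0.171 = 0.829
¬x ⊕ y = min(1, 0.829 + 0.051) = min(1, 0.880) = 0.880
x ⇒ (¬x ⊕ y) = min(1, 1 − 0.171 + 0.880) = min(1, 1.709) = 1.000
(x ⇒ (¬x ⊕ y)) ⊕ y = min(1, 1.000 + 0.051) = min(1, 1.051) = 1.000
z ⊙ ((x ⇒ (¬x ⊕ y)) ⊕ y) = max(0, 0.716 + 1.000 − 1) = max(0, 0.716) = 0.716
z ⇒ z = min(1, 1 − 0.716 + 0.716) = min(1, 1.000) = 1.000
y ⊕ (z ⇒ z) = min(1, 0.051 + 1.000) = min(1, 1.051) = 1.000
¬(y ⊕ (z ⇒ z)) = 1 − 1.000 = 0.000
(z ⊙ ((x ⇒ (¬x ⊕ y)) ⊕ y)) ⇒ ¬(y ⊕ (z ⇒ z)) = min(1, 1 − 0.716 + 0.000) = min(1, 0.284) = 0.284

0.284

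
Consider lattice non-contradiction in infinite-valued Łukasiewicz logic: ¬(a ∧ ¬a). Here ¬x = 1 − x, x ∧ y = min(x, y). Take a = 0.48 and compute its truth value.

¬a = 1 − 0.48 = 0.52
a ∧ ¬a = min(0.48, 0.52) = 0.48
¬(a ∧ ¬a) = 1 − 0.48 = 0.52
(The value 0.52 < 1 shows this instance is not satisfied; not a Ł∞-tautology — its value is 1 − min(a, 1−a).)

0.52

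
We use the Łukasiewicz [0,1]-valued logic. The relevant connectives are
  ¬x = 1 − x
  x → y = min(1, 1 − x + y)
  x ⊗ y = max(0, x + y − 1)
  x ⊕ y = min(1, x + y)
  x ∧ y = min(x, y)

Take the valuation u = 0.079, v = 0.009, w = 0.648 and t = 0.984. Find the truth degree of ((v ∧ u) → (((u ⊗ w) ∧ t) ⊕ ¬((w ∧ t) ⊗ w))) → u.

0.079

v ∧ u = min(0.009, 0.079) = 0.009
u ⊗ w = max(0, 0.079 + 0.648 − 1) = max(0, -0.273) = 0.000
(u ⊗ w) ∧ t = min(0.000, 0.984) = 0.000
w ∧ t = min(0.648, 0.984) = 0.648
(w ∧ t) ⊗ w = max(0, 0.648 + 0.648 − 1) = max(0, 0.296) = 0.296
¬((w ∧ t) ⊗ w) = 1 − 0.296 = 0.704
((u ⊗ w) ∧ t) ⊕ ¬((w ∧ t) ⊗ w) = min(1, 0.000 + 0.704) = min(1, 0.704) = 0.704
(v ∧ u) → (((u ⊗ w) ∧ t) ⊕ ¬((w ∧ t) ⊗ w)) = min(1, 1 − 0.009 + 0.704) = min(1, 1.695) = 1.000
((v ∧ u) → (((u ⊗ w) ∧ t) ⊕ ¬((w ∧ t) ⊗ w))) → u = min(1, 1 − 1.000 + 0.079) = min(1, 0.079) = 0.079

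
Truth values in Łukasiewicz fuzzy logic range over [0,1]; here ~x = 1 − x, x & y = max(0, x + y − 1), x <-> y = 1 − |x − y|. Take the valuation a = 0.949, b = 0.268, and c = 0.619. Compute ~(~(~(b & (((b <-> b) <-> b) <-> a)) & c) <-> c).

b <-> b = 1 − |0.268 − 0.268| = 1 − 0.000 = 1.000
(b <-> b) <-> b = 1 − |1.000 − 0.268| = 1 − 0.732 = 0.268
((b <-> b) <-> b) <-> a = 1 − |0.268 − 0.949| = 1 − 0.681 = 0.319
b & (((b <-> b) <-> b) <-> a) = max(0, 0.268 + 0.319 − 1) = max(0, -0.413) = 0.000
~(b & (((b <-> b) <-> b) <-> a)) = 1 − 0.000 = 1.000
~(b & (((b <-> b) <-> b) <-> a)) & c = max(0, 1.000 + 0.619 − 1) = max(0, 0.619) = 0.619
~(~(b & (((b <-> b) <-> b) <-> a)) & c) = 1 − 0.619 = 0.381
~(~(b & (((b <-> b) <-> b) <-> a)) & c) <-> c = 1 − |0.381 − 0.619| = 1 − 0.238 = 0.762
~(~(~(b & (((b <-> b) <-> b) <-> a)) & c) <-> c) = 1 − 0.762 = 0.238

0.238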